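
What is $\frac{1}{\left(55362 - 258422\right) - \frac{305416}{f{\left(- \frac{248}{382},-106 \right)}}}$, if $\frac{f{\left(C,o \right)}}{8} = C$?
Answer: $- \frac{124}{17887633} \approx -6.9322 \cdot 10^{-6}$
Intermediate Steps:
$f{\left(C,o \right)} = 8 C$
$\frac{1}{\left(55362 - 258422\right) - \frac{305416}{f{\left(- \frac{248}{382},-106 \right)}}} = \frac{1}{\left(55362 - 258422\right) - \frac{305416}{8 \left(- \frac{248}{382}\right)}} = \frac{1}{-203060 - \frac{305416}{8 \left(\left(-248\right) \frac{1}{382}\right)}} = \frac{1}{-203060 - \frac{305416}{8 \left(- \frac{124}{191}\right)}} = \frac{1}{-203060 - \frac{305416}{- \frac{992}{191}}} = \frac{1}{-203060 - - \frac{7291807}{124}} = \frac{1}{-203060 + \frac{7291807}{124}} = \frac{1}{- \frac{17887633}{124}} = - \frac{124}{17887633}$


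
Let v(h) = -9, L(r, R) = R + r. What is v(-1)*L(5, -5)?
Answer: 0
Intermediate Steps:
v(-1)*L(5, -5) = -9*(-5 + 5) = -9*0 = 0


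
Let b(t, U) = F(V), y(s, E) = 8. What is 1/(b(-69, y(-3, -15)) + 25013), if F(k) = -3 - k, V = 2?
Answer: 1/25008 ≈ 3.9987e-5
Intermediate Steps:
b(t, U) = -5 (b(t, U) = -3 - 1*2 = -3 - 2 = -5)
1/(b(-69, y(-3, -15)) + 25013) = 1/(-5 + 25013) = 1/25008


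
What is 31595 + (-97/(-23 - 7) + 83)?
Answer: 950437/30 ≈ 31681.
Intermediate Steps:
31595 + (-97/(-23 - 7) + 83) = 31595 + (-97/(-30) + 83) = 31595 + (-97*(-1/30) + 83) = 31595 + (97/30 + 83) = 31595 + 2587/30 = 950437/30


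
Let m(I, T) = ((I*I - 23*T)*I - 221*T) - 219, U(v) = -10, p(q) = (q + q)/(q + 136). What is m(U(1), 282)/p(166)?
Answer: 199169/166 ≈ 1199.8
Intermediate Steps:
p(q) = 2*q/(136 + q) (p(q) = (2*q)/(136 + q) = 2*q/(136 + q))
m(I, T) = -219 - 221*T + I*(I**2 - 23*T) (m(I, T) = ((I**2 - 23*T)*I - 221*T) - 219 = (I*(I**2 - 23*T) - 221*T) - 219 = (-221*T + I*(I**2 - 23*T)) - 219 = -219 - 221*T + I*(I**2 - 23*T))
m(U(1), 282)/p(166) = (-219 + (-10)**3 - 221*282 - 23*(-10)*282)/((2*166/(136 + 166))) = (-219 - 1000 - 62322 + 64860)/((2*166/302)) = 1319/((2*166*(1/302))) = 1319/(166/151) = 1319*(151/166) = 199169/166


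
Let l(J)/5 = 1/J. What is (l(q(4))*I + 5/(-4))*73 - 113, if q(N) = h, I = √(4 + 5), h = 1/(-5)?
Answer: -22717/4 ≈ -5679.3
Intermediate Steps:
h = -⅕ ≈ -0.20000
I = 3 (I = √9 = 3)
q(N) = -⅕
l(J) = 5/J
(l(q(4))*I + 5/(-4))*73 - 113 = ((5/(-⅕))*3 + 5/(-4))*73 - 113 = ((5*(-5))*3 + 5*(-¼))*73 - 113 = (-25*3 - 5/4)*73 - 113 = (-75 - 5/4)*73 - 113 = -305/4*73 - 113 = -22265/4 - 113 = -22717/4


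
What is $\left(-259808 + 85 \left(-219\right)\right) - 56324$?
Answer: $-334747$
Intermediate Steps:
$\left(-259808 + 85 \left(-219\right)\right) - 56324 = \left(-259808 - 18615\right) - 56324 = -278423 - 56324 = -334747$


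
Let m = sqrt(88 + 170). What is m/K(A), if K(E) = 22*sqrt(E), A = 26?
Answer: sqrt(1677)/286 ≈ 0.14319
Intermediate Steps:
m = sqrt(258) ≈ 16.062
m/K(A) = sqrt(258)/((22*sqrt(26))) = sqrt(258)*(sqrt(26)/572) = sqrt(1677)/286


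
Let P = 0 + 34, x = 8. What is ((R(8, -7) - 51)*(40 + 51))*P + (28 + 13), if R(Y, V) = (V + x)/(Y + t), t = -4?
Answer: -313959/2 ≈ -1.5698e+5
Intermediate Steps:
P = 34
R(Y, V) = (8 + V)/(-4 + Y) (R(Y, V) = (V + 8)/(Y - 4) = (8 + V)/(-4 + Y))
((R(8, -7) - 51)*(40 + 51))*P + (28 + 13) = (((8 - 7)/(-4 + 8) - 51)*(40 + 51))*34 + (28 + 13) = ((1/4 - 51)*91)*34 + 41 = (((¼)*1 - 51)*91)*34 + 41 = ((¼ - 51)*91)*34 + 41 = -203/4*91*34 + 41 = -18473/4*34 + 41 = -314041/2 + 41 = -313959/2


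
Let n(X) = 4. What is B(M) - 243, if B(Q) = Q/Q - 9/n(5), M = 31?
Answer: -977/4 ≈ -244.25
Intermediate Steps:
B(Q) = -5/4 (B(Q) = Q/Q - 9/4 = 1 - 9*¼ = 1 - 9/4 = -5/4)
B(M) - 243 = -5/4 - 243 = -977/4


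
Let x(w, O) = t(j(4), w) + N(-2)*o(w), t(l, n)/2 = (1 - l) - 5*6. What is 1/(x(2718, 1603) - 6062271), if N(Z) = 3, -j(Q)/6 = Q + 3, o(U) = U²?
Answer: 1/16100327 ≈ 6.2111e-8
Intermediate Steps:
j(Q) = -18 - 6*Q (j(Q) = -6*(Q + 3) = -6*(3 + Q) = -18 - 6*Q)
t(l, n) = -58 - 2*l (t(l, n) = 2*((1 - l) - 5*6) = 2*((1 - l) - 30) = 2*(-29 - l) = -58 - 2*l)
x(w, O) = 26 + 3*w² (x(w, O) = (-58 - 2*(-18 - 6*4)) + 3*w² = (-58 - 2*(-18 - 24)) + 3*w² = (-58 - 2*(-42)) + 3*w² = (-58 + 84) + 3*w² = 26 + 3*w²)
1/(x(2718, 1603) - 6062271) = 1/((26 + 3*2718²) - 6062271) = 1/((26 + 3*7387524) - 6062271) = 1/((26 + 22162572) - 6062271) = 1/(22162598 - 6062271) = 1/16100327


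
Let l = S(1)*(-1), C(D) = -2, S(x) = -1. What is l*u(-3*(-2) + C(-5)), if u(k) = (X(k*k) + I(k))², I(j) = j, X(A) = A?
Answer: 400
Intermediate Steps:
l = 1 (l = -1*(-1) = 1)
u(k) = (k + k²)² (u(k) = (k*k + k)² = (k² + k)² = (k + k²)²)
l*u(-3*(-2) + C(-5)) = 1*((-3*(-2) - 2)²*(1 + (-3*(-2) - 2))²) = 1*((6 - 2)²*(1 + (6 - 2))²) = 1*(4²*(1 + 4)²) = 1*(16*5²) = 1*(16*25) = 1*400 = 400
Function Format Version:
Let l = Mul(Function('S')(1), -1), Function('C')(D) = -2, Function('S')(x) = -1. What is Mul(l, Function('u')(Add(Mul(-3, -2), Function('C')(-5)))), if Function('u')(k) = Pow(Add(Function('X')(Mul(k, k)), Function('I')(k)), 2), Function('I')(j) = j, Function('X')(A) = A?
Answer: 400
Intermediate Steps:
l = 1 (l = Mul(-1, -1) = 1)
Function('u')(k) = Pow(Add(k, Pow(k, 2)), 2) (Function('u')(k) = Pow(Add(Mul(k, k), k), 2) = Pow(Add(Pow(k, 2), k), 2) = Pow(Add(k, Pow(k, 2)), 2))
Mul(l, Function('u')(Add(Mul(-3, -2), Function('C')(-5)))) = Mul(1, Mul(Pow(Add(Mul(-3, -2), -2), 2), Pow(Add(1, Add(Mul(-3, -2), -2)), 2))) = Mul(1, Mul(Pow(Add(6, -2), 2), Pow(Add(1, Add(6, -2)), 2))) = Mul(1, Mul(Pow(4, 2), Pow(Add(1, 4), 2))) = Mul(1, Mul(16, Pow(5, 2))) = Mul(1, Mul(16, 25)) = Mul(1, 400) = 400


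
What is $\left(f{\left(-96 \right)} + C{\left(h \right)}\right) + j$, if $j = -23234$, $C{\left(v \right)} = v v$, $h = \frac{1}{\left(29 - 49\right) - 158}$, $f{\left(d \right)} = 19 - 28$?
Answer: $- \frac{736431211}{31684} \approx -23243.0$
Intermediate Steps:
$f{\left(d \right)} = -9$ ($f{\left(d \right)} = 19 - 28 = -9$)
$h = - \frac{1}{178}$ ($h = \frac{1}{-20 - 158} = \frac{1}{-178} = - \frac{1}{178} \approx -0.005618$)
$C{\left(v \right)} = v^{2}$
$\left(f{\left(-96 \right)} + C{\left(h \right)}\right) + j = \left(-9 + \left(- \frac{1}{178}\right)^{2}\right) - 23234 = \left(-9 + \frac{1}{31684}\right) - 23234 = - \frac{285155}{31684} - 23234 = - \frac{736431211}{31684}$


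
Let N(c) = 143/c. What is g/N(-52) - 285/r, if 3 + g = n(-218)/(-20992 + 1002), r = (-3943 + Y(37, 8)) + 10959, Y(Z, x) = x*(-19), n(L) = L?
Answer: 23907307/22868560 ≈ 1.0454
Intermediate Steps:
Y(Z, x) = -19*x
r = 6864 (r = (-3943 - 19*8) + 10959 = (-3943 - 152) + 10959 = -4095 + 10959 = 6864)
g = -29876/9995 (g = -3 - 218/(-20992 + 1002) = -3 - 218/(-19990) = -3 - 218*(-1/19990) = -3 + 109/9995 = -29876/9995 ≈ -2.9891)
g/N(-52) - 285/r = -29876/(9995*(143/(-52))) - 285/6864 = -29876/(9995*(143*(-1/52))) - 285*1/6864 = -29876/(9995*(-11/4)) - 95/2288 = -29876/9995*(-4/11) - 95/2288 = 10864/9995 - 95/2288 = 23907307/22868560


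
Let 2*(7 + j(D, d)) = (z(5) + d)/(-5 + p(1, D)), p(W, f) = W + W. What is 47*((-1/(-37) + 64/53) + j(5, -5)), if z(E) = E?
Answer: -531382/1961 ≈ -270.98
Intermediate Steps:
p(W, f) = 2*W
j(D, d) = -47/6 - d/6 (j(D, d) = -7 + ((5 + d)/(-5 + 2*1))/2 = -7 + ((5 + d)/(-5 + 2))/2 = -7 + ((5 + d)/(-3))/2 = -7 + ((5 + d)*(-1/3))/2 = -7 + (-5/3 - d/3)/2 = -7 + (-5/6 - d/6) = -47/6 - d/6)
47*((-1/(-37) + 64/53) + j(5, -5)) = 47*((-1/(-37) + 64/53) + (-47/6 - 1/6*(-5))) = 47*((-1*(-1/37) + 64*(1/53)) + (-47/6 + 5/6)) = 47*((1/37 + 64/53) - 7) = 47*(2421/1961 - 7) = 47*(-11306/1961) = -531382/1961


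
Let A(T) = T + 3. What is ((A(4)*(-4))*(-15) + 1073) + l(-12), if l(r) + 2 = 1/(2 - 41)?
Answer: 58148/39 ≈ 1491.0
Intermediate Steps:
l(r) = -79/39 (l(r) = -2 + 1/(2 - 41) = -2 + 1/(-39) = -2 - 1/39 = -79/39)
A(T) = 3 + T
((A(4)*(-4))*(-15) + 1073) + l(-12) = (((3 + 4)*(-4))*(-15) + 1073) - 79/39 = ((7*(-4))*(-15) + 1073) - 79/39 = (-28*(-15) + 1073) - 79/39 = (420 + 1073) - 79/39 = 1493 - 79/39 = 58148/39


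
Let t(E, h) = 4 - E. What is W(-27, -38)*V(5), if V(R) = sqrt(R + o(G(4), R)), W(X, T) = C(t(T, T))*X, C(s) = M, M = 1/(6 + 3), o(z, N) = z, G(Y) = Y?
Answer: -9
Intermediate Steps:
M = 1/9 ≈ 0.11111
C(s) = 1/9
W(X, T) = X/9
V(R) = sqrt(4 + R) (V(R) = sqrt(R + 4) = sqrt(4 + R))
W(-27, -38)*V(5) = ((1/9)*(-27))*sqrt(4 + 5) = -3*sqrt(9) = -3*3 = -9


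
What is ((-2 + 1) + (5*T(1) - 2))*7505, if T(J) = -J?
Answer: -60040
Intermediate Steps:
((-2 + 1) + (5*T(1) - 2))*7505 = ((-2 + 1) + (5*(-1*1) - 2))*7505 = (-1 + (5*(-1) - 2))*7505 = (-1 + (-5 - 2))*7505 = (-1 - 7)*7505 = -8*7505 = -60040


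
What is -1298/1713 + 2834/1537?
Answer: 2859616/2632881 ≈ 1.0861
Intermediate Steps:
-1298/1713 + 2834/1537 = 2859616/2632881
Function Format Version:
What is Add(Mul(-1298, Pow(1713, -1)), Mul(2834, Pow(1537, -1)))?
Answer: Rational(2859616, 2632881) ≈ 1.0861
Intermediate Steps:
Add(Mul(-1298, Pow(1713, -1)), Mul(2834, Pow(1537, -1))) = Add(Mul(-1298, Rational(1, 1713)), Mul(2834, Rational(1, 1537))) = Add(Rational(-1298, 1713), Rational(2834, 1537)) = Rational(2859616, 2632881)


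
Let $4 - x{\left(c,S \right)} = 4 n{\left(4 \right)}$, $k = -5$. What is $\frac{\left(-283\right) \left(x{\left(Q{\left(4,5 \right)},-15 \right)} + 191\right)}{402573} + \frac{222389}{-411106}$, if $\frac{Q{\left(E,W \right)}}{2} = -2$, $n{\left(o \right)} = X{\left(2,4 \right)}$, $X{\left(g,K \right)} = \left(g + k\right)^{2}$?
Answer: $- \frac{36008781193}{55166725246} \approx -0.65273$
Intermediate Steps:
$X{\left(g,K \right)} = \left(-5 + g\right)^{2}$ ($X{\left(g,K \right)} = \left(g - 5\right)^{2} = \left(-5 + g\right)^{2}$)
$n{\left(o \right)} = 9$ ($n{\left(o \right)} = \left(-5 + 2\right)^{2} = \left(-3\right)^{2} = 9$)
$Q{\left(E,W \right)} = -4$ ($Q{\left(E,W \right)} = 2 \left(-2\right) = -4$)
$x{\left(c,S \right)} = -32$ ($x{\left(c,S \right)} = 4 - 4 \cdot 9 = 4 - 36 = -32$)
$\frac{\left(-283\right) \left(x{\left(Q{\left(4,5 \right)},-15 \right)} + 191\right)}{402573} + \frac{222389}{-411106} = \frac{\left(-283\right) \left(-32 + 191\right)}{402573} + \frac{222389}{-411106} = \left(-283\right) 159 \cdot \frac{1}{402573} + 222389 \left(- \frac{1}{411106}\right) = \left(-44997\right) \frac{1}{402573} - \frac{222389}{411106} = - \frac{14999}{134191} - \frac{222389}{411106} = - \frac{36008781193}{55166725246}$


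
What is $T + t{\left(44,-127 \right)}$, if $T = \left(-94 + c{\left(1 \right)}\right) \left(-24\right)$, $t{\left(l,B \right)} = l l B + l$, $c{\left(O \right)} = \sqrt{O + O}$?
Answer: $-243572 - 24 \sqrt{2} \approx -2.4361 \cdot 10^{5}$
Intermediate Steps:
$c{\left(O \right)} = \sqrt{2} \sqrt{O}$ ($c{\left(O \right)} = \sqrt{2 O} = \sqrt{2} \sqrt{O}$)
$t{\left(l,B \right)} = l + B l^{2}$ ($t{\left(l,B \right)} = l^{2} B + l = B l^{2} + l = l + B l^{2}$)
$T = 2256 - 24 \sqrt{2}$ ($T = \left(-94 + \sqrt{2} \sqrt{1}\right) \left(-24\right) = \left(-94 + \sqrt{2} \cdot 1\right) \left(-24\right) = \left(-94 + \sqrt{2}\right) \left(-24\right) = 2256 - 24 \sqrt{2} \approx 2222.1$)
$T + t{\left(44,-127 \right)} = \left(2256 - 24 \sqrt{2}\right) + 44 \left(1 - 5588\right) = \left(2256 - 24 \sqrt{2}\right) + 44 \left(-5587\right) = \left(2256 - 24 \sqrt{2}\right) - 245828 = -243572 - 24 \sqrt{2}$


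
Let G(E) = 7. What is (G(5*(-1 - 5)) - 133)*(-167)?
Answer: 21042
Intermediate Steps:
(G(5*(-1 - 5)) - 133)*(-167) = (7 - 133)*(-167) = -126*(-167) = 21042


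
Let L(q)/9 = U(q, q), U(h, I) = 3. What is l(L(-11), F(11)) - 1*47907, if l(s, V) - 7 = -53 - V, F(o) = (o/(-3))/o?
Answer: -143858/3 ≈ -47953.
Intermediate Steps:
F(o) = -1/3 (F(o) = (o*(-1/3))/o = (-o/3)/o = -1/3)
L(q) = 27 (L(q) = 9*3 = 27)
l(s, V) = -46 - V (l(s, V) = 7 + (-53 - V) = -46 - V)
l(L(-11), F(11)) - 1*47907 = (-46 - 1*(-1/3)) - 1*47907 = (-46 + 1/3) - 47907 = -137/3 - 47907 = -143858/3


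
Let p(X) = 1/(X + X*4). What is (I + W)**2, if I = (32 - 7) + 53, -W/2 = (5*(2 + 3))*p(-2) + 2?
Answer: 6241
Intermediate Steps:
p(X) = 1/(5*X) (p(X) = 1/(X + 4*X) = 1/(5*X))
W = 1 (W = -2*((5*(2 + 3))*((1/5)/(-2)) + 2) = -2*((5*5)*((1/5)*(-1/2)) + 2) = -2*(25*(-1/10) + 2) = -2*(-5/2 + 2) = -2*(-1/2) = 1)
I = 78 (I = 25 + 53 = 78)
(I + W)**2 = (78 + 1)**2 = 79**2 = 6241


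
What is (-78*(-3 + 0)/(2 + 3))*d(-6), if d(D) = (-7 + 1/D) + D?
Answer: -3081/5 ≈ -616.20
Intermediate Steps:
d(D) = -7 + D + 1/D
(-78*(-3 + 0)/(2 + 3))*d(-6) = (-78*(-3 + 0)/(2 + 3))*(-7 - 6 + 1/(-6)) = (-(-234)/5)*(-7 - 6 - ⅙) = -(-234)/5*(-79/6) = -78*(-⅗)*(-79/6) = (234/5)*(-79/6) = -3081/5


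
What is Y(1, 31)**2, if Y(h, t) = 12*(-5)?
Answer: 3600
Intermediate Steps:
Y(h, t) = -60
Y(1, 31)**2 = (-60)**2 = 3600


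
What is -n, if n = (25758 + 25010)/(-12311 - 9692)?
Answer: 50768/22003 ≈ 2.3073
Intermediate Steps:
n = -50768/22003 (n = 50768/(-22003) = 50768*(-1/22003) = -50768/22003 ≈ -2.3073)
-n = -1*(-50768/22003) = 50768/22003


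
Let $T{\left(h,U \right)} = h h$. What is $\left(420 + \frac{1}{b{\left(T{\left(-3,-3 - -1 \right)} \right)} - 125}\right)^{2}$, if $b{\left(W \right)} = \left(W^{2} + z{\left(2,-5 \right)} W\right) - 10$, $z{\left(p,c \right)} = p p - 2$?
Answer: $\frac{228584161}{1296} \approx 1.7638 \cdot 10^{5}$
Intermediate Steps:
$z{\left(p,c \right)} = -2 + p^{2}$ ($z{\left(p,c \right)} = p^{2} - 2 = -2 + p^{2}$)
$T{\left(h,U \right)} = h^{2}$
$b{\left(W \right)} = -10 + W^{2} + 2 W$ ($b{\left(W \right)} = \left(W^{2} + \left(-2 + 2^{2}\right) W\right) - 10 = \left(W^{2} + \left(-2 + 4\right) W\right) - 10 = \left(W^{2} + 2 W\right) - 10 = -10 + W^{2} + 2 W$)
$\left(420 + \frac{1}{b{\left(T{\left(-3,-3 - -1 \right)} \right)} - 125}\right)^{2} = \left(420 + \frac{1}{\left(-10 + \left(\left(-3\right)^{2}\right)^{2} + 2 \left(-3\right)^{2}\right) - 125}\right)^{2} = \left(420 + \frac{1}{\left(-10 + 9^{2} + 2 \cdot 9\right) - 125}\right)^{2} = \left(420 + \frac{1}{\left(-10 + 81 + 18\right) - 125}\right)^{2} = \left(420 + \frac{1}{89 - 125}\right)^{2} = \left(420 + \frac{1}{-36}\right)^{2} = \left(420 - \frac{1}{36}\right)^{2} = \left(\frac{15119}{36}\right)^{2} = \frac{228584161}{1296}$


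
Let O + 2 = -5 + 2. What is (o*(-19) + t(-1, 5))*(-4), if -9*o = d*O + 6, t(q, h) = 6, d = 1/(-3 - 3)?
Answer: -2206/27 ≈ -81.704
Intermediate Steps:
O = -5 (O = -2 + (-5 + 2) = -2 - 3 = -5)
d = -⅙ (d = 1/(-6) = -⅙ ≈ -0.16667)
o = -41/54 (o = -(-⅙*(-5) + 6)/9 = -(⅚ + 6)/9 = -⅑*41/6 = -41/54 ≈ -0.75926)
(o*(-19) + t(-1, 5))*(-4) = (-41/54*(-19) + 6)*(-4) = (779/54 + 6)*(-4) = (1103/54)*(-4) = -2206/27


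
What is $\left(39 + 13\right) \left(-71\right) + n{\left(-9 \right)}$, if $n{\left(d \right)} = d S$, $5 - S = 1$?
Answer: $-3728$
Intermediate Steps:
$S = 4$ ($S = 5 - 1 = 4$)
$n{\left(d \right)} = 4 d$ ($n{\left(d \right)} = d 4 = 4 d$)
$\left(39 + 13\right) \left(-71\right) + n{\left(-9 \right)} = \left(39 + 13\right) \left(-71\right) + 4 \left(-9\right) = 52 \left(-71\right) - 36 = -3692 - 36 = -3728$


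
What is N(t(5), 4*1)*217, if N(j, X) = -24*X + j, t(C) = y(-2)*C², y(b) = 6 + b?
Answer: 868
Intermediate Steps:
t(C) = 4*C² (t(C) = (6 - 2)*C² = 4*C²)
N(j, X) = j - 24*X
N(t(5), 4*1)*217 = (4*5² - 96)*217 = (4*25 - 24*4)*217 = (100 - 96)*217 = 4*217 = 868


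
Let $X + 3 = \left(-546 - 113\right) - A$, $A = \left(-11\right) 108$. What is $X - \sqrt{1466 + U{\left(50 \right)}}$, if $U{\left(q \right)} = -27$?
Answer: $526 - \sqrt{1439} \approx 488.07$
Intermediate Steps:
$A = -1188$
$X = 526$ ($X = -3 - -529 = -3 + \left(\left(-546 - 113\right) + 1188\right) = -3 + \left(-659 + 1188\right) = -3 + 529 = 526$)
$X - \sqrt{1466 + U{\left(50 \right)}} = 526 - \sqrt{1466 - 27} = 526 - \sqrt{1439}$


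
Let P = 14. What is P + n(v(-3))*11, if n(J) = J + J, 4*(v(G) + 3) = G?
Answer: -137/2 ≈ -68.500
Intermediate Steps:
v(G) = -3 + G/4
n(J) = 2*J
P + n(v(-3))*11 = 14 + (2*(-3 + (¼)*(-3)))*11 = 14 + (2*(-3 - ¾))*11 = 14 + (2*(-15/4))*11 = 14 - 15/2*11 = 14 - 165/2 = -137/2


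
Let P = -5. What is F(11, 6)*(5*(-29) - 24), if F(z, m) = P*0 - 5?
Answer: 845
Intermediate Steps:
F(z, m) = -5 (F(z, m) = -5*0 - 5 = 0 - 5 = -5)
F(11, 6)*(5*(-29) - 24) = -5*(5*(-29) - 24) = -5*(-145 - 24) = -5*(-169) = 845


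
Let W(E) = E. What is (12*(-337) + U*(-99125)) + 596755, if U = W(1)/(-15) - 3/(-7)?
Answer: 11693581/21 ≈ 5.5684e+5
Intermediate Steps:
U = 38/105 (U = 1/(-15) - 3/(-7) = 1*(-1/15) - 3*(-1/7) = -1/15 + 3/7 = 38/105 ≈ 0.36190)
(12*(-337) + U*(-99125)) + 596755 = (12*(-337) + (38/105)*(-99125)) + 596755 = (-4044 - 753350/21) + 596755 = -838274/21 + 596755 = 11693581/21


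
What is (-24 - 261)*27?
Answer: -7695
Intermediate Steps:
(-24 - 261)*27 = -285*27 = -7695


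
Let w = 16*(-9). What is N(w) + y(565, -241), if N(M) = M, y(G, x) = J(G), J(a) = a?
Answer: 421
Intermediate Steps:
w = -144
y(G, x) = G
N(w) + y(565, -241) = -144 + 565 = 421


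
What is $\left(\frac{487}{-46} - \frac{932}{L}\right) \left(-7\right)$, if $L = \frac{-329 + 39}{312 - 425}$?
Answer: $\frac{17450181}{6670} \approx 2616.2$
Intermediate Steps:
$L = \frac{290}{113}$ ($L = - \frac{290}{-113} = \left(-290\right) \left(- \frac{1}{113}\right) = \frac{290}{113} \approx 2.5664$)
$\left(\frac{487}{-46} - \frac{932}{L}\right) \left(-7\right) = \left(\frac{487}{-46} - \frac{932}{\frac{290}{113}}\right) \left(-7\right) = \left(487 \left(- \frac{1}{46}\right) - \frac{52658}{145}\right) \left(-7\right) = \left(- \frac{487}{46} - \frac{52658}{145}\right) \left(-7\right) = \left(- \frac{2492883}{6670}\right) \left(-7\right) = \frac{17450181}{6670}$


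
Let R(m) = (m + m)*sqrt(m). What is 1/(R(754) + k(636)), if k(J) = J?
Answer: -159/428559940 + 377*sqrt(754)/428559940 ≈ 2.3784e-5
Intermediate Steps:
R(m) = 2*m**(3/2) (R(m) = (2*m)*sqrt(m) = 2*m**(3/2))
1/(R(754) + k(636)) = 1/(2*754**(3/2) + 636) = 1/(2*(754*sqrt(754)) + 636) = 1/(1508*sqrt(754) + 636) = 1/(636 + 1508*sqrt(754))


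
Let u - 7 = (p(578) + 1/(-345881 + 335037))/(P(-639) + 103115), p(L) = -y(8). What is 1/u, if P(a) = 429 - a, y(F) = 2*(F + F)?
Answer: 1129760452/7907976155 ≈ 0.14286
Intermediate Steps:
y(F) = 4*F (y(F) = 2*(2*F) = 4*F)
p(L) = -32 (p(L) = -4*8 = -1*32 = -32)
u = 7907976155/1129760452 (u = 7 + (-32 + 1/(-345881 + 335037))/((429 - 1*(-639)) + 103115) = 7 + (-32 + 1/(-10844))/((429 + 639) + 103115) = 7 + (-32 - 1/10844)/(1068 + 103115) = 7 - 347009/10844/104183 = 7 - 347009/10844*1/104183 = 7 - 347009/1129760452 = 7907976155/1129760452 ≈ 6.9997)
1/u = 1/(7907976155/1129760452) = 1129760452/7907976155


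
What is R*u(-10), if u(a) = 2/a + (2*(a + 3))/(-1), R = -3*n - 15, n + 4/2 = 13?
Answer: -3312/5 ≈ -662.40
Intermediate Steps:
n = 11 (n = -2 + 13 = 11)
R = -48 (R = -3*11 - 15 = -33 - 15 = -48)
u(a) = -6 - 2*a + 2/a (u(a) = 2/a + (2*(3 + a))*(-1) = 2/a + (6 + 2*a)*(-1) = 2/a + (-6 - 2*a) = -6 - 2*a + 2/a)
R*u(-10) = -48*(-6 - 2*(-10) + 2/(-10)) = -48*(-6 + 20 + 2*(-1/10)) = -48*(-6 + 20 - 1/5) = -48*69/5 = -3312/5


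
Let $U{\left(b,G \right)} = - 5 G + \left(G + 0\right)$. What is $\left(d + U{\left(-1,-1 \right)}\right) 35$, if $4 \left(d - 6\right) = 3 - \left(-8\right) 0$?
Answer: $\frac{1505}{4} \approx 376.25$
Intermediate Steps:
$d = \frac{27}{4}$ ($d = 6 + \frac{3 - \left(-8\right) 0}{4} = 6 + \frac{3 - 0}{4} = 6 + \frac{3 + 0}{4} = 6 + \frac{1}{4} \cdot 3 = 6 + \frac{3}{4} = \frac{27}{4} \approx 6.75$)
$U{\left(b,G \right)} = - 4 G$ ($U{\left(b,G \right)} = - 5 G + G = - 4 G$)
$\left(d + U{\left(-1,-1 \right)}\right) 35 = \left(\frac{27}{4} - -4\right) 35 = \left(\frac{27}{4} + 4\right) 35 = \frac{43}{4} \cdot 35 = \frac{1505}{4}$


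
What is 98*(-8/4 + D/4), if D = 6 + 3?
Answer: 49/2 ≈ 24.500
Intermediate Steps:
D = 9
98*(-8/4 + D/4) = 98*(-8/4 + 9/4) = 98*(-8*1/4 + 9*(1/4)) = 98*(-2 + 9/4) = 98*(1/4) = 49/2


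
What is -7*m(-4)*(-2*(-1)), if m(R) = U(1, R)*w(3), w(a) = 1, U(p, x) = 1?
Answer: -14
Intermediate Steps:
m(R) = 1 (m(R) = 1*1 = 1)
-7*m(-4)*(-2*(-1)) = -7*1*(-2*(-1)) = -7*2 = -1*14 = -14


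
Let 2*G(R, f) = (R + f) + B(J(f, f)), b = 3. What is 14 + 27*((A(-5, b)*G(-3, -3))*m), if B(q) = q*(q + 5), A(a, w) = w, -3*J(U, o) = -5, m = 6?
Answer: 1256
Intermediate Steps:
J(U, o) = 5/3 (J(U, o) = -1/3*(-5) = 5/3)
B(q) = q*(5 + q)
G(R, f) = 50/9 + R/2 + f/2 (G(R, f) = ((R + f) + 5*(5 + 5/3)/3)/2 = ((R + f) + (5/3)*(20/3))/2 = ((R + f) + 100/9)/2 = (100/9 + R + f)/2 = 50/9 + R/2 + f/2)
14 + 27*((A(-5, b)*G(-3, -3))*m) = 14 + 27*((3*(50/9 + (1/2)*(-3) + (1/2)*(-3)))*6) = 14 + 27*((3*(50/9 - 3/2 - 3/2))*6) = 14 + 27*((3*(23/9))*6) = 14 + 27*((23/3)*6) = 14 + 27*46 = 14 + 1242 = 1256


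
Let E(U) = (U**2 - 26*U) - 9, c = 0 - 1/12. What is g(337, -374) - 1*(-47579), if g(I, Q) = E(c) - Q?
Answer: 6904249/144 ≈ 47946.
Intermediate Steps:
c = -1/12 (c = 0 - 1*1/12 = 0 - 1/12 = -1/12 ≈ -0.083333)
E(U) = -9 + U**2 - 26*U
g(I, Q) = -983/144 - Q (g(I, Q) = (-9 + (-1/12)**2 - 26*(-1/12)) - Q = (-9 + 1/144 + 13/6) - Q = -983/144 - Q)
g(337, -374) - 1*(-47579) = (-983/144 - 1*(-374)) - 1*(-47579) = (-983/144 + 374) + 47579 = 52873/144 + 47579 = 6904249/144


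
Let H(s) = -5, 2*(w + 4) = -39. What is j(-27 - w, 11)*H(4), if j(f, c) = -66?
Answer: 330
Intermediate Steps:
w = -47/2 (w = -4 + (½)*(-39) = -4 - 39/2 = -47/2 ≈ -23.500)
j(-27 - w, 11)*H(4) = -66*(-5) = 330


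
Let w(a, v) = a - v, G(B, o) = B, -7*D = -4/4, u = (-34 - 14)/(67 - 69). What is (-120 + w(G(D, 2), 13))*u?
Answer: -22320/7 ≈ -3188.6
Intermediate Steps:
u = 24 (u = -48/(-2) = -48*(-1/2) = 24)
D = 1/7 (D = -(-4)/(7*4) = -1/7*(-1) = 1/7 ≈ 0.14286)
(-120 + w(G(D, 2), 13))*u = (-120 + (1/7 - 1*13))*24 = (-120 + (1/7 - 13))*24 = (-120 - 90/7)*24 = -930/7*24 = -22320/7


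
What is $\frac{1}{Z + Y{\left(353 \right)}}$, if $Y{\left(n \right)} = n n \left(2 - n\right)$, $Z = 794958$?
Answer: $- \frac{1}{42942801} \approx -2.3287 \cdot 10^{-8}$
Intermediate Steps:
$Y{\left(n \right)} = n^{2} \left(2 - n\right)$
$\frac{1}{Z + Y{\left(353 \right)}} = \frac{1}{794958 + 353^{2} \left(2 - 353\right)} = \frac{1}{794958 + 124609 \left(2 - 353\right)} = \frac{1}{794958 + 124609 \left(-351\right)} = \frac{1}{794958 - 43737759} = \frac{1}{-42942801} = - \frac{1}{42942801}$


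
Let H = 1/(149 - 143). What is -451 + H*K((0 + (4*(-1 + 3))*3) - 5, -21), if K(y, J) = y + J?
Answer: -1354/3 ≈ -451.33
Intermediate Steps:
H = ⅙ (H = 1/6 = ⅙ ≈ 0.16667)
K(y, J) = J + y
-451 + H*K((0 + (4*(-1 + 3))*3) - 5, -21) = -451 + (-21 + ((0 + (4*(-1 + 3))*3) - 5))/6 = -451 + (-21 + ((0 + (4*2)*3) - 5))/6 = -451 + (-21 + ((0 + 8*3) - 5))/6 = -451 + (-21 + ((0 + 24) - 5))/6 = -451 + (-21 + (24 - 5))/6 = -451 + (-21 + 19)/6 = -451 + (⅙)*(-2) = -451 - ⅓ = -1354/3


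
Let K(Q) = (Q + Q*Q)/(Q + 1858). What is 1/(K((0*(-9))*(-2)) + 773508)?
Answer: 1/773508 ≈ 1.2928e-6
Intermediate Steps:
K(Q) = (Q + Q²)/(1858 + Q)
1/(K((0*(-9))*(-2)) + 773508) = 1/(((0*(-9))*(-2))*(1 + (0*(-9))*(-2))/(1858 + (0*(-9))*(-2)) + 773508) = 1/((0*(-2))*(1 + 0*(-2))/(1858 + 0*(-2)) + 773508) = 1/(0*(1 + 0)/(1858 + 0) + 773508) = 1/(0*1/1858 + 773508) = 1/(0*(1/1858)*1 + 773508) = 1/(0 + 773508) = 1/773508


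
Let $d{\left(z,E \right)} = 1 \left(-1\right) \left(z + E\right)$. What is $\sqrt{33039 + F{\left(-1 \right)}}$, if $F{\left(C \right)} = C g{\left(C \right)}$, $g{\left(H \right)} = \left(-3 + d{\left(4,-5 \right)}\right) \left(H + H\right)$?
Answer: $\sqrt{33035} \approx 181.76$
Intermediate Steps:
$d{\left(z,E \right)} = - E - z$ ($d{\left(z,E \right)} = - (E + z) = - E - z$)
$g{\left(H \right)} = - 4 H$ ($g{\left(H \right)} = \left(-3 - -1\right) \left(H + H\right) = \left(-3 + \left(5 - 4\right)\right) 2 H = \left(-3 + 1\right) 2 H = - 2 \cdot 2 H = - 4 H$)
$F{\left(C \right)} = - 4 C^{2}$ ($F{\left(C \right)} = C \left(- 4 C\right) = - 4 C^{2}$)
$\sqrt{33039 + F{\left(-1 \right)}} = \sqrt{33039 - 4 \left(-1\right)^{2}} = \sqrt{33039 - 4} = \sqrt{33035}$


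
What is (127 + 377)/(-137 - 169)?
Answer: -28/17 ≈ -1.6471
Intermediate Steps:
(127 + 377)/(-137 - 169) = 504/(-306) = 504*(-1/306) = -28/17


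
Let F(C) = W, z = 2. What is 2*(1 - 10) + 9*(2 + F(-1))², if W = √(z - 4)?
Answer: 36*I*√2 ≈ 50.912*I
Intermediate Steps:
W = I*√2 (W = √(2 - 4) = √(-2) = I*√2 ≈ 1.4142*I)
F(C) = I*√2
2*(1 - 10) + 9*(2 + F(-1))² = 2*(1 - 10) + 9*(2 + I*√2)² = 2*(-9) + 9*(2 + I*√2)² = -18 + 9*(2 + I*√2)²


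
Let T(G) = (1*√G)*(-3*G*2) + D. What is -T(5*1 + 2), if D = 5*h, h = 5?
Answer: -25 + 42*√7 ≈ 86.122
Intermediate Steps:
D = 25 (D = 5*5 = 25)
T(G) = 25 - 6*G^(3/2) (T(G) = (1*√G)*(-3*G*2) + 25 = √G*(-6*G) + 25 = -6*G^(3/2) + 25 = 25 - 6*G^(3/2))
-T(5*1 + 2) = -(25 - 6*(5*1 + 2)^(3/2)) = -(25 - 6*(5 + 2)^(3/2)) = -(25 - 42*√7) = -25 + 42*√7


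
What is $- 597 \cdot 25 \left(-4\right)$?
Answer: $59700$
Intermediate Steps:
$- 597 \cdot 25 \left(-4\right) = \left(-597\right) \left(-100\right) = 59700$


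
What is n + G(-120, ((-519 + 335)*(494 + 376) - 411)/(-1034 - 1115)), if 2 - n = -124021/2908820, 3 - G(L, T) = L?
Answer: 363726521/2908820 ≈ 125.04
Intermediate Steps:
G(L, T) = 3 - L
n = 5941661/2908820 (n = 2 - (-124021)/2908820 = 2 - 1*(-124021/2908820) = 2 + 124021/2908820 = 5941661/2908820 ≈ 2.0426)
n + G(-120, ((-519 + 335)*(494 + 376) - 411)/(-1034 - 1115)) = 5941661/2908820 + (3 - 1*(-120)) = 5941661/2908820 + (3 + 120) = 5941661/2908820 + 123 = 363726521/2908820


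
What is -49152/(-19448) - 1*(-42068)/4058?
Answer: 63599830/4932499 ≈ 12.894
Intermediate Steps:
-49152/(-19448) - 1*(-42068)/4058 = -49152*(-1/19448) + 42068*(1/4058) = 6144/2431 + 21034/2029 = 63599830/4932499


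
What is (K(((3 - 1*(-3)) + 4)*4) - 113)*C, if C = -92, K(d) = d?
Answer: 6716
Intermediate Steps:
(K(((3 - 1*(-3)) + 4)*4) - 113)*C = (((3 - 1*(-3)) + 4)*4 - 113)*(-92) = (((3 + 3) + 4)*4 - 113)*(-92) = ((6 + 4)*4 - 113)*(-92) = (10*4 - 113)*(-92) = (40 - 113)*(-92) = -73*(-92) = 6716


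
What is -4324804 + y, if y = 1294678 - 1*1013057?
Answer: -4043183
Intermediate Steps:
y = 281621 (y = 1294678 - 1013057 = 281621)
-4324804 + y = -4324804 + 281621 = -4043183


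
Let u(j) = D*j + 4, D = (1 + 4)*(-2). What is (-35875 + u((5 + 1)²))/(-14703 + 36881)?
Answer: -2787/1706 ≈ -1.6336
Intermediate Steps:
D = -10 (D = 5*(-2) = -10)
u(j) = 4 - 10*j (u(j) = -10*j + 4 = 4 - 10*j)
(-35875 + u((5 + 1)²))/(-14703 + 36881) = (-35875 + (4 - 10*(5 + 1)²))/(-14703 + 36881) = (-35875 + (4 - 10*6²))/22178 = (-35875 + (4 - 10*36))*(1/22178) = (-35875 + (4 - 360))*(1/22178) = (-35875 - 356)*(1/22178) = -36231*1/22178 = -2787/1706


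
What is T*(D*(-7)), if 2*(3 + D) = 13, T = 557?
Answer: -27293/2 ≈ -13647.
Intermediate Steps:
D = 7/2 (D = -3 + (½)*13 = -3 + 13/2 = 7/2 ≈ 3.5000)
T*(D*(-7)) = 557*((7/2)*(-7)) = 557*(-49/2) = -27293/2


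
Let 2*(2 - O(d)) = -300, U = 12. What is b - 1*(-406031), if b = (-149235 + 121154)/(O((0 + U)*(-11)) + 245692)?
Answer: 99820257083/245844 ≈ 4.0603e+5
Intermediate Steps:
O(d) = 152 (O(d) = 2 - ½*(-300) = 2 + 150 = 152)
b = -28081/245844 (b = (-149235 + 121154)/(152 + 245692) = -28081/245844 ≈ -0.11422)
b - 1*(-406031) = -28081/245844 - 1*(-406031) = -28081/245844 + 406031 = 99820257083/245844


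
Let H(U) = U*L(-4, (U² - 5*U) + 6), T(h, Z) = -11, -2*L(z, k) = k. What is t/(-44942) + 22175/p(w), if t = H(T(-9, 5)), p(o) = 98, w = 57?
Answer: 249122688/1101079 ≈ 226.25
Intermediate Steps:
L(z, k) = -k/2
H(U) = U*(-3 - U²/2 + 5*U/2) (H(U) = U*(-((U² - 5*U) + 6)/2) = U*(-(6 + U² - 5*U)/2) = U*(-3 - U²/2 + 5*U/2))
t = 1001 (t = (½)*(-11)*(-6 - 1*(-11)² + 5*(-11)) = (½)*(-11)*(-6 - 1*121 - 55) = (½)*(-11)*(-6 - 121 - 55) = (½)*(-11)*(-182) = 1001)
t/(-44942) + 22175/p(w) = 1001/(-44942) + 22175/98 = 1001*(-1/44942) + 22175*(1/98) = -1001/44942 + 22175/98 = 249122688/1101079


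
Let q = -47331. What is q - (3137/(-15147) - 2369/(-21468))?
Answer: -5130288046201/108391932 ≈ -47331.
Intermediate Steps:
q - (3137/(-15147) - 2369/(-21468)) = -47331 - (3137/(-15147) - 2369/(-21468)) = -47331 - (3137*(-1/15147) - 2369*(-1/21468)) = -47331 - (-3137/15147 + 2369/21468) = -47331 - 1*(-10487291/108391932) = -47331 + 10487291/108391932 = -5130288046201/108391932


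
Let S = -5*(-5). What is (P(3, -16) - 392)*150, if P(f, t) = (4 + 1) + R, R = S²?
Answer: 35700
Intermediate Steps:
S = 25
R = 625 (R = 25² = 625)
P(f, t) = 630 (P(f, t) = (4 + 1) + 625 = 5 + 625 = 630)
(P(3, -16) - 392)*150 = (630 - 392)*150 = 238*150 = 35700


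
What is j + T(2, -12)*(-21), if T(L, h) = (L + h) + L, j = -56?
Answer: 112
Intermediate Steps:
T(L, h) = h + 2*L
j + T(2, -12)*(-21) = -56 + (-12 + 2*2)*(-21) = -56 + (-12 + 4)*(-21) = -56 - 8*(-21) = -56 + 168 = 112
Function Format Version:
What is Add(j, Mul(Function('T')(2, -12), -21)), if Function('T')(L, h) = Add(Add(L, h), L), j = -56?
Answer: 112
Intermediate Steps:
Function('T')(L, h) = Add(h, Mul(2, L))
Add(j, Mul(Function('T')(2, -12), -21)) = Add(-56, Mul(Add(-12, Mul(2, 2)), -21)) = Add(-56, Mul(Add(-12, 4), -21)) = Add(-56, Mul(-8, -21)) = Add(-56, 168) = 112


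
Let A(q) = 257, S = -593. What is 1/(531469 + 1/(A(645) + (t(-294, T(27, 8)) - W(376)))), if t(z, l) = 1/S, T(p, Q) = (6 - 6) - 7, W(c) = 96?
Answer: 95472/50740408961 ≈ 1.8816e-6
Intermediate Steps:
T(p, Q) = -7 (T(p, Q) = 0 - 7 = -7)
t(z, l) = -1/593 (t(z, l) = 1/(-593) = -1/593)
1/(531469 + 1/(A(645) + (t(-294, T(27, 8)) - W(376)))) = 1/(531469 + 1/(257 + (-1/593 - 1*96))) = 1/(531469 + 1/(257 + (-1/593 - 96))) = 1/(531469 + 1/(257 - 56929/593)) = 1/(531469 + 1/(95472/593)) = 1/(531469 + 593/95472) = 1/(50740408961/95472) = 95472/50740408961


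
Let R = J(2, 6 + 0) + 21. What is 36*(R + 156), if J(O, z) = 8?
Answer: 6660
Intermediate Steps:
R = 29 (R = 8 + 21 = 29)
36*(R + 156) = 36*(29 + 156) = 36*185 = 6660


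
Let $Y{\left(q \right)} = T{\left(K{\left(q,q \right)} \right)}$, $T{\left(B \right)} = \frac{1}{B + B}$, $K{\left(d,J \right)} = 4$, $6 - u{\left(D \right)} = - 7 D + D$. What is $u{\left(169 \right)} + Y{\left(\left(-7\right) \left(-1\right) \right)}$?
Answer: $\frac{8161}{8} \approx 1020.1$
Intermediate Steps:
$u{\left(D \right)} = 6 + 6 D$ ($u{\left(D \right)} = 6 - \left(- 7 D + D\right) = 6 - - 6 D = 6 + 6 D$)
$T{\left(B \right)} = \frac{1}{2 B}$
$Y{\left(q \right)} = \frac{1}{8}$ ($Y{\left(q \right)} = \frac{1}{2 \cdot 4} = \frac{1}{2} \cdot \frac{1}{4} = \frac{1}{8}$)
$u{\left(169 \right)} + Y{\left(\left(-7\right) \left(-1\right) \right)} = \left(6 + 6 \cdot 169\right) + \frac{1}{8} = \left(6 + 1014\right) + \frac{1}{8} = 1020 + \frac{1}{8} = \frac{8161}{8}$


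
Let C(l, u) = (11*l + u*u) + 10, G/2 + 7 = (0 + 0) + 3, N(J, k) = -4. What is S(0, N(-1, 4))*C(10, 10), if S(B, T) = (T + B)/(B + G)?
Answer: 110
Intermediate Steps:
G = -8 (G = -14 + 2*((0 + 0) + 3) = -14 + 2*(0 + 3) = -14 + 2*3 = -14 + 6 = -8)
C(l, u) = 10 + u**2 + 11*l (C(l, u) = (11*l + u**2) + 10 = (u**2 + 11*l) + 10 = 10 + u**2 + 11*l)
S(B, T) = (B + T)/(-8 + B) (S(B, T) = (T + B)/(B - 8) = (B + T)/(-8 + B))
S(0, N(-1, 4))*C(10, 10) = ((0 - 4)/(-8 + 0))*(10 + 10**2 + 11*10) = (-4/(-8))*(10 + 100 + 110) = -1/8*(-4)*220 = (1/2)*220 = 110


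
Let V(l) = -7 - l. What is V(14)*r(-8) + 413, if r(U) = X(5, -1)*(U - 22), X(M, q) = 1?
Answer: 1043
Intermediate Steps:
r(U) = -22 + U (r(U) = 1*(U - 22) = 1*(-22 + U) = -22 + U)
V(14)*r(-8) + 413 = (-7 - 1*14)*(-22 - 8) + 413 = (-7 - 14)*(-30) + 413 = -21*(-30) + 413 = 630 + 413 = 1043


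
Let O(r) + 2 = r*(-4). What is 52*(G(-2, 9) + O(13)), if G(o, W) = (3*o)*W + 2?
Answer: -5512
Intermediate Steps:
O(r) = -2 - 4*r (O(r) = -2 + r*(-4) = -2 - 4*r)
G(o, W) = 2 + 3*W*o (G(o, W) = 3*W*o + 2 = 2 + 3*W*o)
52*(G(-2, 9) + O(13)) = 52*((2 + 3*9*(-2)) + (-2 - 4*13)) = 52*((2 - 54) + (-2 - 52)) = 52*(-52 - 54) = 52*(-106) = -5512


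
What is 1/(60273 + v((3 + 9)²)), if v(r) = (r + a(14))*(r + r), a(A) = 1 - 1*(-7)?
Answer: 1/104049 ≈ 9.6109e-6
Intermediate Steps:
a(A) = 8 (a(A) = 1 + 7 = 8)
v(r) = 2*r*(8 + r) (v(r) = (r + 8)*(r + r) = (8 + r)*(2*r) = 2*r*(8 + r))
1/(60273 + v((3 + 9)²)) = 1/(60273 + 2*(3 + 9)²*(8 + (3 + 9)²)) = 1/(60273 + 2*12²*(8 + 12²)) = 1/(60273 + 2*144*(8 + 144)) = 1/(60273 + 2*144*152) = 1/(60273 + 43776) = 1/104049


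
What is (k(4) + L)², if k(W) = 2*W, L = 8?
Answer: 256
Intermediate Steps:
(k(4) + L)² = (2*4 + 8)² = (8 + 8)² = 16² = 256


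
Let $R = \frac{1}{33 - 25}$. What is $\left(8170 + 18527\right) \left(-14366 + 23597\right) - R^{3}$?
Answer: $\frac{126177283583}{512} \approx 2.4644 \cdot 10^{8}$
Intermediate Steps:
$R = \frac{1}{8} \approx 0.125$
$\left(8170 + 18527\right) \left(-14366 + 23597\right) - R^{3} = \left(8170 + 18527\right) \left(-14366 + 23597\right) - \left(\frac{1}{8}\right)^{3} = 26697 \cdot 9231 - \frac{1}{512} = 246440007 - \frac{1}{512} = \frac{126177283583}{512}$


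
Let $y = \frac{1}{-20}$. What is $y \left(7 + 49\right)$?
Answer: $- \frac{14}{5} \approx -2.8$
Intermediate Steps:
$y = - \frac{1}{20} \approx -0.05$
$y \left(7 + 49\right) = - \frac{7 + 49}{20} = \left(- \frac{1}{20}\right) 56 = - \frac{14}{5}$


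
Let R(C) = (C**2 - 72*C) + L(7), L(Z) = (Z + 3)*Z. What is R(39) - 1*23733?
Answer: -24950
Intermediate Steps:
L(Z) = Z*(3 + Z) (L(Z) = (3 + Z)*Z = Z*(3 + Z))
R(C) = 70 + C**2 - 72*C (R(C) = (C**2 - 72*C) + 7*(3 + 7) = (C**2 - 72*C) + 7*10 = (C**2 - 72*C) + 70 = 70 + C**2 - 72*C)
R(39) - 1*23733 = (70 + 39**2 - 72*39) - 1*23733 = (70 + 1521 - 2808) - 23733 = -1217 - 23733 = -24950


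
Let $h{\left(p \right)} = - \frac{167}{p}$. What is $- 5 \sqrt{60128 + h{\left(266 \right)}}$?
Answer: $- \frac{5 \sqrt{4254372346}}{266} \approx -1226.0$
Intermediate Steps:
$- 5 \sqrt{60128 + h{\left(266 \right)}} = - 5 \sqrt{60128 - \frac{167}{266}} = - 5 \sqrt{\frac{15993881}{266}} = - 5 \frac{\sqrt{4254372346}}{266} = - \frac{5 \sqrt{4254372346}}{266}$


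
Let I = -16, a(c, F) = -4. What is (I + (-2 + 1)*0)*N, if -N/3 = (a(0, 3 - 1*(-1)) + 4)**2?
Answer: 0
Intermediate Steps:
N = 0 (N = -3*(-4 + 4)**2 = -3*0**2 = -3*0 = 0)
(I + (-2 + 1)*0)*N = (-16 + (-2 + 1)*0)*0 = (-16 - 1*0)*0 = (-16 + 0)*0 = -16*0 = 0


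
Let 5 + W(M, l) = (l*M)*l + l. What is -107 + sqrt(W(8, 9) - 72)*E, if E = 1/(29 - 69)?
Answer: -107 - sqrt(145)/20 ≈ -107.60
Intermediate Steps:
W(M, l) = -5 + l + M*l**2 (W(M, l) = -5 + ((l*M)*l + l) = -5 + ((M*l)*l + l) = -5 + (M*l**2 + l) = -5 + (l + M*l**2) = -5 + l + M*l**2)
E = -1/40 (E = 1/(-40) = -1/40 ≈ -0.025000)
-107 + sqrt(W(8, 9) - 72)*E = -107 + sqrt((-5 + 9 + 8*9**2) - 72)*(-1/40) = -107 + sqrt((-5 + 9 + 8*81) - 72)*(-1/40) = -107 + sqrt((-5 + 9 + 648) - 72)*(-1/40) = -107 + sqrt(652 - 72)*(-1/40) = -107 + sqrt(580)*(-1/40) = -107 + (2*sqrt(145))*(-1/40) = -107 - sqrt(145)/20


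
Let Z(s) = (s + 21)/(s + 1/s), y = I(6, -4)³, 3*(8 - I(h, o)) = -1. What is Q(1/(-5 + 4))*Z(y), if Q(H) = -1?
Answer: -126500000/122070677 ≈ -1.0363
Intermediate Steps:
I(h, o) = 25/3 (I(h, o) = 8 - ⅓*(-1) = 8 + ⅓ = 25/3)
y = 15625/27 (y = (25/3)³ = 15625/27 ≈ 578.70)
Z(s) = (21 + s)/(s + 1/s)
Q(1/(-5 + 4))*Z(y) = -15625*(21 + 15625/27)/(27*(1 + (15625/27)²)) = -15625*16192/(27*(1 + 244140625/729)*27) = -15625*16192/(27*244141354/729*27) = -15625*729*16192/(27*244141354*27) = -1*126500000/122070677 = -126500000/122070677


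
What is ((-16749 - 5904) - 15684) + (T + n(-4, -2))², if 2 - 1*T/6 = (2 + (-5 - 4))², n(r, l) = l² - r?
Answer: 36739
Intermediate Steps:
T = -282 (T = 12 - 6*(2 + (-5 - 4))² = 12 - 6*(2 - 9)² = 12 - 6*(-7)² = 12 - 6*49 = 12 - 294 = -282)
((-16749 - 5904) - 15684) + (T + n(-4, -2))² = ((-16749 - 5904) - 15684) + (-282 + ((-2)² - 1*(-4)))² = (-22653 - 15684) + (-282 + (4 + 4))² = -38337 + (-282 + 8)² = -38337 + (-274)² = -38337 + 75076 = 36739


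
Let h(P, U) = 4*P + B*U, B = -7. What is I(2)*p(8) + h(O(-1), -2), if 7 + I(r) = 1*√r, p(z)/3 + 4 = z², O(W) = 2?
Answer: -1238 + 180*√2 ≈ -983.44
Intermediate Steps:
h(P, U) = -7*U + 4*P (h(P, U) = 4*P - 7*U = -7*U + 4*P)
p(z) = -12 + 3*z²
I(r) = -7 + √r (I(r) = -7 + 1*√r = -7 + √r)
I(2)*p(8) + h(O(-1), -2) = (-7 + √2)*(-12 + 3*8²) + (-7*(-2) + 4*2) = (-7 + √2)*(-12 + 3*64) + (14 + 8) = (-7 + √2)*(-12 + 192) + 22 = (-7 + √2)*180 + 22 = (-1260 + 180*√2) + 22 = -1238 + 180*√2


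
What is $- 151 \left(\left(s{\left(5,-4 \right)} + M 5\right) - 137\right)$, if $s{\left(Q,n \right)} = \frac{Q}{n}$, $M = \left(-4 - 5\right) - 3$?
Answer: $\frac{119743}{4} \approx 29936.0$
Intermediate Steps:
$M = -12$ ($M = -9 - 3 = -12$)
$- 151 \left(\left(s{\left(5,-4 \right)} + M 5\right) - 137\right) = - 151 \left(\left(\frac{5}{-4} - 60\right) - 137\right) = - 151 \left(\left(5 \left(- \frac{1}{4}\right) - 60\right) - 137\right) = - 151 \left(\left(- \frac{5}{4} - 60\right) - 137\right) = - 151 \left(- \frac{245}{4} - 137\right) = \left(-151\right) \left(- \frac{793}{4}\right) = \frac{119743}{4}$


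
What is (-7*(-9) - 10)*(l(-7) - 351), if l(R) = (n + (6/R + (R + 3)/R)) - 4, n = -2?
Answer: -132553/7 ≈ -18936.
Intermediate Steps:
l(R) = -6 + 6/R + (3 + R)/R (l(R) = (-2 + (6/R + (R + 3)/R)) - 4 = (-2 + (6/R + (3 + R)/R)) - 4 = (-2 + 6/R + (3 + R)/R) - 4 = -6 + 6/R + (3 + R)/R)
(-7*(-9) - 10)*(l(-7) - 351) = (-7*(-9) - 10)*((-5 + 9/(-7)) - 351) = (63 - 10)*((-5 + 9*(-⅐)) - 351) = 53*((-5 - 9/7) - 351) = 53*(-44/7 - 351) = 53*(-2501/7) = -132553/7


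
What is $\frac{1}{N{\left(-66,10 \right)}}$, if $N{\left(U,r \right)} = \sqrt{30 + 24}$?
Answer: $\frac{\sqrt{6}}{18} \approx 0.13608$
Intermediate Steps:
$N{\left(U,r \right)} = 3 \sqrt{6}$ ($N{\left(U,r \right)} = \sqrt{54} = 3 \sqrt{6}$)
$\frac{1}{N{\left(-66,10 \right)}} = \frac{1}{3 \sqrt{6}} = \frac{\sqrt{6}}{18}$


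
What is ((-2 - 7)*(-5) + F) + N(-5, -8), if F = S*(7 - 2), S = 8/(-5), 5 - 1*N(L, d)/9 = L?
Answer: 127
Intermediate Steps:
N(L, d) = 45 - 9*L
S = -8/5 (S = 8*(-⅕) = -8/5 ≈ -1.6000)
F = -8 (F = -8*(7 - 2)/5 = -8/5*5 = -8)
((-2 - 7)*(-5) + F) + N(-5, -8) = ((-2 - 7)*(-5) - 8) + (45 - 9*(-5)) = (-9*(-5) - 8) + (45 + 45) = (45 - 8) + 90 = 37 + 90 = 127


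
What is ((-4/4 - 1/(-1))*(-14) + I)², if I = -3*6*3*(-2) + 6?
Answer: 12996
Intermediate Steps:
I = 114 (I = -54*(-2) + 6 = -3*(-36) + 6 = 108 + 6 = 114)
((-4/4 - 1/(-1))*(-14) + I)² = ((-4/4 - 1/(-1))*(-14) + 114)² = ((-4*¼ - 1*(-1))*(-14) + 114)² = ((-1 + 1)*(-14) + 114)² = (0*(-14) + 114)² = (0 + 114)² = 114² = 12996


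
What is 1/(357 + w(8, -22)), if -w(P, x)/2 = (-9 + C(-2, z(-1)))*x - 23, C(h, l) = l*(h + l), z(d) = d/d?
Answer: -1/37 ≈ -0.027027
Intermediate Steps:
z(d) = 1
w(P, x) = 46 + 20*x (w(P, x) = -2*((-9 + 1*(-2 + 1))*x - 23) = -2*((-9 + 1*(-1))*x - 23) = -2*((-9 - 1)*x - 23) = -2*(-10*x - 23) = -2*(-23 - 10*x) = 46 + 20*x)
1/(357 + w(8, -22)) = 1/(357 + (46 + 20*(-22))) = 1/(357 + (46 - 440)) = 1/(357 - 394) = 1/(-37) = -1/37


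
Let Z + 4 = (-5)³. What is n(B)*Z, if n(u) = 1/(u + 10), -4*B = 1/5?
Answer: -2580/199 ≈ -12.965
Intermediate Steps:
B = -1/20 (B = -¼/5 = -¼*⅕ = -1/20 ≈ -0.050000)
Z = -129 (Z = -4 + (-5)³ = -4 - 125 = -129)
n(u) = 1/(10 + u)
n(B)*Z = -129/(10 - 1/20) = -129/(199/20) = (20/199)*(-129) = -2580/199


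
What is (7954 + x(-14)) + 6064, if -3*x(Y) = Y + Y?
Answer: 42082/3 ≈ 14027.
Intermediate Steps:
x(Y) = -2*Y/3 (x(Y) = -(Y + Y)/3 = -2*Y/3)
(7954 + x(-14)) + 6064 = (7954 - ⅔*(-14)) + 6064 = (7954 + 28/3) + 6064 = 23890/3 + 6064 = 42082/3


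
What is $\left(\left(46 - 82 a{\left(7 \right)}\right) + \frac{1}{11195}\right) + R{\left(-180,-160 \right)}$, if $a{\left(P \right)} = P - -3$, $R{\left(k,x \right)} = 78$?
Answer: $- \frac{7791719}{11195} \approx -696.0$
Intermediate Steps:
$a{\left(P \right)} = 3 + P$ ($a{\left(P \right)} = P + 3 = 3 + P$)
$\left(\left(46 - 82 a{\left(7 \right)}\right) + \frac{1}{11195}\right) + R{\left(-180,-160 \right)} = \left(\left(46 - 82 \left(3 + 7\right)\right) + \frac{1}{11195}\right) + 78 = \left(\left(46 - 820\right) + \frac{1}{11195}\right) + 78 = \left(-774 + \frac{1}{11195}\right) + 78 = - \frac{8664929}{11195} + 78 = - \frac{7791719}{11195}$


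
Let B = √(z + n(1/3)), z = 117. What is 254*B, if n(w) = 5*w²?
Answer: 5842*√2/3 ≈ 2753.9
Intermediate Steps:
B = 23*√2/3 (B = √(117 + 5*(1/3)²) = √(117 + 5*(⅓)²) = √(117 + 5*(⅑)) = √(117 + 5/9) = √(1058/9) = 23*√2/3 ≈ 10.842)
254*B = 254*(23*√2/3) = 5842*√2/3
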